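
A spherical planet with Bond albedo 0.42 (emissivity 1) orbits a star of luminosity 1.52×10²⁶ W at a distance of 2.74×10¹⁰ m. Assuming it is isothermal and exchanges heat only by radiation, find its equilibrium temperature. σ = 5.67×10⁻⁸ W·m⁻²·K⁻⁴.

T ≈ 451 K

First find the stellar flux at distance d: S = L/(4πd²) = 1.52×10²⁶/(4π·(2.74×10¹⁰)²) = 16110 W/m².
For an isothermal sphere, absorbed (1−a)S·πr² = emitted σ·4πr²·T⁴, so T⁴ = (1−a)S/(4σ).
T⁴ = 0.580·16110/(4·5.67×10⁻⁸) = 4.120×10¹⁰ K⁴.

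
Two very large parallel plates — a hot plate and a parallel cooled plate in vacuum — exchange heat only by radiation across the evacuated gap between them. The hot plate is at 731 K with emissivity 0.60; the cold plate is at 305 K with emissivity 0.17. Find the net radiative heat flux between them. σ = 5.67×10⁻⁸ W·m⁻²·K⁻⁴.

For two infinite grey parallel plates, q = σ(T₁⁴ − T₂⁴)/(1/ε₁ + 1/ε₂ − 1).
T₁⁴ − T₂⁴ = 2.855×10¹¹ − 8.654×10⁹ = 2.769×10¹¹ K⁴.
1/ε₁ + 1/ε₂ − 1 = 1.667 + 5.882 − 1 = 6.549.
q = 5.67×10⁻⁸ × 2.769×10¹¹ / 6.549.

q ≈ 2400 W/m²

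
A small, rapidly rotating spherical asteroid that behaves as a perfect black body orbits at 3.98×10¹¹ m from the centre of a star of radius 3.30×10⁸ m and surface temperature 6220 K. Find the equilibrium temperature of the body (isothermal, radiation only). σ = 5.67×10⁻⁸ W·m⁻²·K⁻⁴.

The star's surface emits σT_*⁴; at distance d the flux is S = σT_*⁴(R_*/d)².
S = 5.67×10⁻⁸·(6220)⁴·(3.30×10⁸/3.98×10¹¹)² = 58.35 W/m².
For an isothermal sphere T⁴ = (1−a)S/(4σ) = 2.573×10⁸ K⁴.

T ≈ 127 K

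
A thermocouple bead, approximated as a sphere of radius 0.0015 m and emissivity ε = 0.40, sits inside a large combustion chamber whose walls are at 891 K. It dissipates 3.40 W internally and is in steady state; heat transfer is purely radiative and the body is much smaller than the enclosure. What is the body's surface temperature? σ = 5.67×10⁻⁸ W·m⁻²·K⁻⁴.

For a small grey body in a large enclosure, net radiated power = εσA(T⁴ − T_w⁴).
Steady state: P = εσA(T⁴ − T_w⁴) with A = 4πr² = 2.827×10⁻⁵ m².
T⁴ = P/(εσA) + T_w⁴ = 3.40/(0.40·5.67×10⁻⁸·2.827×10⁻⁵) + (891)⁴
    = 5.302×10¹² + 6.302×10¹¹ = 5.932×10¹² K⁴.

T ≈ 1560 K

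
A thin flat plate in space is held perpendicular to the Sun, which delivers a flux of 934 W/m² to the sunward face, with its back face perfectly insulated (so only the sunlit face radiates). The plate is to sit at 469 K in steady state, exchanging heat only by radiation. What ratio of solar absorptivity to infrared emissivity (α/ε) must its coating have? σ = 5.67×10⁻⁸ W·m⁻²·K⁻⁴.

α/ε ≈ 2.94

Balance: αS·A = εσ·1A·T⁴ ⇒ α/ε = σT⁴/S.
α/ε = 5.67×10⁻⁸·(469)⁴/934 = 5.67×10⁻⁸·4.838×10¹⁰/934.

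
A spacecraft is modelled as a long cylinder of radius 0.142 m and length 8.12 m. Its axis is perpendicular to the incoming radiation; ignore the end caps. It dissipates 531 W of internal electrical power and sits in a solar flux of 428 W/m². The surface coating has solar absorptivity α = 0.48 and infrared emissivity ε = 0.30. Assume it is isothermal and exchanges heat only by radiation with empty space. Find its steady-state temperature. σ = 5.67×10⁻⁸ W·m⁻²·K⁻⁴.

T ≈ 300 K

At steady state, absorbed solar power + internal power = radiated power.
Absorbed: α·S·A_cross = 0.48·428·2.306 = 473.8 W (cross-section 2rL).
Total input = 473.8 + 531 = 1005 W.
Radiated: εσ·A_surf·T⁴ with A_surf = 2πrL = 7.245 m².
T⁴ = 1005/(0.30·5.67×10⁻⁸·7.245) = 8.153×10⁹ K⁴.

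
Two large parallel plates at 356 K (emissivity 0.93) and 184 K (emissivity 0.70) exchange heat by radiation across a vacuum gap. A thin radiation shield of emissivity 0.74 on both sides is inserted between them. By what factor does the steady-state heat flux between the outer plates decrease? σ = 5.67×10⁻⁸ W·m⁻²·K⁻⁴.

Without shield: q₀ = σΔ(T⁴)/(1/ε₁+1/ε₂−1) with denominator 1.504.
With shield the two gaps are in series; the resistances add: (1/ε₁+1/ε_s−1)+(1/ε_s+1/ε₂−1) = 1.427+1.780 = 3.207.
Heat-flux ratio q₀/q = 3.207/1.504.

factor ≈ 2.13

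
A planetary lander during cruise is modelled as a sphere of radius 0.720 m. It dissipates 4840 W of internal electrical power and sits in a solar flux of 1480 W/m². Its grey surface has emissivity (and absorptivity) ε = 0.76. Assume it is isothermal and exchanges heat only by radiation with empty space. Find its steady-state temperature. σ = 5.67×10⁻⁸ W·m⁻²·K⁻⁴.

At steady state, absorbed solar power + internal power = radiated power.
Absorbed: α·S·A_cross = 0.76·1480·1.629 = 1832 W (cross-section πr²).
Total input = 1832 + 4840 = 6672 W.
Radiated: εσ·A_surf·T⁴ with A_surf = 4πr² = 6.514 m².
T⁴ = 6672/(0.76·5.67×10⁻⁸·6.514) = 2.377×10¹⁰ K⁴.

T ≈ 393 K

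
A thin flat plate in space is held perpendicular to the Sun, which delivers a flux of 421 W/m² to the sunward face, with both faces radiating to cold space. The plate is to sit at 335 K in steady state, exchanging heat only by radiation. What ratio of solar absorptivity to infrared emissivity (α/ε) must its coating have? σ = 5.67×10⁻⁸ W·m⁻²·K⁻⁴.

Balance: αS·A = εσ·2A·T⁴ ⇒ α/ε = 2σT⁴/S.
α/ε = 2·5.67×10⁻⁸·(335)⁴/421 = 2·5.67×10⁻⁸·1.259×10¹⁰/421.

α/ε ≈ 3.39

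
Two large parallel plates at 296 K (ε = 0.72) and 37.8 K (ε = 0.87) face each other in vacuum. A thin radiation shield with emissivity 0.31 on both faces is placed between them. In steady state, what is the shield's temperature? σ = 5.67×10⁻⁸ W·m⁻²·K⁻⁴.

T_s ≈ 247 K

In steady state the net flux on the hot side equals that on the cold side.
σ(T₁⁴−T_s⁴)/D₁ = σ(T_s⁴−T₂⁴)/D₂, with D₁ = 1/ε₁+1/ε_s−1 = 3.615, D₂ = 1/ε_s+1/ε₂−1 = 3.375.
Solve for T_s⁴: T_s⁴ = (D₂·T₁⁴ + D₁·T₂⁴)/(D₁+D₂) = 3.708×10⁹ K⁴.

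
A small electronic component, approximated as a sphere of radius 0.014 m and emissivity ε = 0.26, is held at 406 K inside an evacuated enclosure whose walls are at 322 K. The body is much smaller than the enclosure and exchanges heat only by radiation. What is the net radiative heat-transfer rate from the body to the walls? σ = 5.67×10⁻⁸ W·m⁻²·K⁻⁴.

For a small grey body in a large enclosure: P_net = εσA(T_body⁴ − T_wall⁴).
A = 4πr² = 0.002463 m²; T_body⁴ − T_wall⁴ = 2.717×10¹⁰ − 1.075×10¹⁰ = 1.642×10¹⁰ K⁴.
|P_net| = 0.26·5.67×10⁻⁸·0.002463·1.642×10¹⁰.

P_net ≈ 0.596 W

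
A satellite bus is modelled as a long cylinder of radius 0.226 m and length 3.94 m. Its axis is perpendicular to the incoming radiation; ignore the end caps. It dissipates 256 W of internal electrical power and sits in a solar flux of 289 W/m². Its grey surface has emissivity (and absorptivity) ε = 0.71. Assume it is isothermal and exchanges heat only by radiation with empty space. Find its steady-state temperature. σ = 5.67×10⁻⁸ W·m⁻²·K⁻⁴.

T ≈ 229 K

At steady state, absorbed solar power + internal power = radiated power.
Absorbed: α·S·A_cross = 0.71·289·1.781 = 365.4 W (cross-section 2rL).
Total input = 365.4 + 256 = 621.4 W.
Radiated: εσ·A_surf·T⁴ with A_surf = 2πrL = 5.595 m².
T⁴ = 621.4/(0.71·5.67×10⁻⁸·5.595) = 2.759×10⁹ K⁴.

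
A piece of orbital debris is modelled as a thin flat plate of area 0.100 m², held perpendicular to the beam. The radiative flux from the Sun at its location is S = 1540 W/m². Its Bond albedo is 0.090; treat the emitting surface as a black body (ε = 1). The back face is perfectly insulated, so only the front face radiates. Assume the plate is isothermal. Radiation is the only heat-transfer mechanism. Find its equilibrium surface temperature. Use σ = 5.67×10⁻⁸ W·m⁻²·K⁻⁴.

At equilibrium, absorbed power = emitted power.
Absorbing cross-section = A = 0.1000 m²; emitting surface = A = 0.1000 m² (ratio 1).
(1−a)S·A_cross = εσ·A_surf·T⁴  ⇒  T⁴ = (1−a)S/(1σ).
T⁴ = 0.910·1540/(1·5.67×10⁻⁸) = 2.472×10¹⁰ K⁴.
T = (2.472×10¹⁰)^(1/4).

T ≈ 397 K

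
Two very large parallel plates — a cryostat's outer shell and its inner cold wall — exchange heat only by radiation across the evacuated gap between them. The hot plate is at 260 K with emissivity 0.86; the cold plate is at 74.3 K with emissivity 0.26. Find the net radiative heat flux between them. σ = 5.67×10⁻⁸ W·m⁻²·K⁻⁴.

For two infinite grey parallel plates, q = σ(T₁⁴ − T₂⁴)/(1/ε₁ + 1/ε₂ − 1).
T₁⁴ − T₂⁴ = 4.570×10⁹ − 3.048×10⁷ = 4.539×10⁹ K⁴.
1/ε₁ + 1/ε₂ − 1 = 1.163 + 3.846 − 1 = 4.009.
q = 5.67×10⁻⁸ × 4.539×10⁹ / 4.009.

q ≈ 64.2 W/m²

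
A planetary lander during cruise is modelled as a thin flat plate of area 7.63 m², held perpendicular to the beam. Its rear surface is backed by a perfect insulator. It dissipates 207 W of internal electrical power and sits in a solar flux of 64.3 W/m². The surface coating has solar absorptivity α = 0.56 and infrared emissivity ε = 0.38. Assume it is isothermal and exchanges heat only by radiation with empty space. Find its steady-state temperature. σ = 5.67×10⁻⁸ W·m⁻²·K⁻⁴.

T ≈ 233 K

At steady state, absorbed solar power + internal power = radiated power.
Absorbed: α·S·A_cross = 0.56·64.3·7.630 = 274.7 W (cross-section A).
Total input = 274.7 + 207 = 481.7 W.
Radiated: εσ·A_surf·T⁴ with A_surf = A = 7.630 m².
T⁴ = 481.7/(0.38·5.67×10⁻⁸·7.630) = 2.930×10⁹ K⁴.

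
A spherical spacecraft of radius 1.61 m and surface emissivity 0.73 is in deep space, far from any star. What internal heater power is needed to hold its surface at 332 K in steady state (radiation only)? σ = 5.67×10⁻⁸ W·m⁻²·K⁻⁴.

P ≈ 16400 W

P = εσ·4πr²·T⁴.
4πr² = 32.57 m²; T⁴ = 1.215×10¹⁰ K⁴.
P = 0.73·5.67×10⁻⁸·32.57·1.215×10¹⁰.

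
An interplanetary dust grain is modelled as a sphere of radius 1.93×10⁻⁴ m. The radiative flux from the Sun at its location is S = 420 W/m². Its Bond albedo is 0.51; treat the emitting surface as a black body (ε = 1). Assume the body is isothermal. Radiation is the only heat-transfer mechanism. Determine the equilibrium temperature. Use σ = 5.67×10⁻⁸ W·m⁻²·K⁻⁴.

T ≈ 174 K

At equilibrium, absorbed power = emitted power.
Absorbing cross-section = πr² = 1.170×10⁻⁷ m²; emitting surface = 4πr² = 4.681×10⁻⁷ m² (ratio 4).
(1−a)S·A_cross = εσ·A_surf·T⁴  ⇒  T⁴ = (1−a)S/(4σ).
T⁴ = 0.490·420/(4·5.67×10⁻⁸) = 9.074×10⁸ K⁴.
T = (9.074×10⁸)^(1/4).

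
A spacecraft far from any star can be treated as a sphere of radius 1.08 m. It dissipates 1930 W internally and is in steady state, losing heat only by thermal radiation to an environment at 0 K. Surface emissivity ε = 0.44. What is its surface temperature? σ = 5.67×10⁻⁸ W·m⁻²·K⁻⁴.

Steady state: internal power = radiated power, P = εσA T⁴.
Radiating area A = 4πr² = 14.66 m².
T⁴ = P/(εσA) = 1930/(0.44·5.67×10⁻⁸·14.66) = 5.278×10⁹ K⁴.
T = (5.278×10⁹)^(1/4).

T ≈ 270 K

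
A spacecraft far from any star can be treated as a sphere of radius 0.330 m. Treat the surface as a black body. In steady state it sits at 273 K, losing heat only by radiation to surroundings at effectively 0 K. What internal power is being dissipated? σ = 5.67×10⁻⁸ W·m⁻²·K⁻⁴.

Steady state: P = εσA T⁴.
A = 4πr² = 1.368 m²; T⁴ = (273)⁴ = 5.555×10⁹ K⁴.
P = 1.0 × 5.67×10⁻⁸ × 1.368 × 5.555×10⁹.

P ≈ 431 W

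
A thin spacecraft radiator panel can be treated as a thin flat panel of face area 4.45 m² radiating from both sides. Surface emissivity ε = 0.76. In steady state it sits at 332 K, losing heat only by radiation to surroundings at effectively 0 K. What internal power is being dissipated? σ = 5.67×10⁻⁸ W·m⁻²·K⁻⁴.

Steady state: P = εσA T⁴.
A = 2·4.45 = 8.900 m²; T⁴ = (332)⁴ = 1.215×10¹⁰ K⁴.
P = 0.76 × 5.67×10⁻⁸ × 8.900 × 1.215×10¹⁰.

P ≈ 4660 W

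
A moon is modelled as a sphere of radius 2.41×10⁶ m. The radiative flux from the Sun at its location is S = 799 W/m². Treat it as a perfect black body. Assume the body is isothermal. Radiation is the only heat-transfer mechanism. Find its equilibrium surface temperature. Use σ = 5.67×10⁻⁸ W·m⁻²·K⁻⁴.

At equilibrium, absorbed power = emitted power.
Absorbing cross-section = πr² = 1.825×10¹³ m²; emitting surface = 4πr² = 7.299×10¹³ m² (ratio 4).
S·A_cross = εσ·A_surf·T⁴  ⇒  T⁴ = S/(4σ).
T⁴ = 1.00·799/(4·5.67×10⁻⁸) = 3.523×10⁹ K⁴.
T = (3.523×10⁹)^(1/4).

T ≈ 244 K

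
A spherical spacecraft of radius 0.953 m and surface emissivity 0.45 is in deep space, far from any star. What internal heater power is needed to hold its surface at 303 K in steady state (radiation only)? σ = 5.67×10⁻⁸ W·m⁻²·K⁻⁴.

P ≈ 2450 W

P = εσ·4πr²·T⁴.
4πr² = 11.41 m²; T⁴ = 8.429×10⁹ K⁴.
P = 0.45·5.67×10⁻⁸·11.41·8.429×10⁹.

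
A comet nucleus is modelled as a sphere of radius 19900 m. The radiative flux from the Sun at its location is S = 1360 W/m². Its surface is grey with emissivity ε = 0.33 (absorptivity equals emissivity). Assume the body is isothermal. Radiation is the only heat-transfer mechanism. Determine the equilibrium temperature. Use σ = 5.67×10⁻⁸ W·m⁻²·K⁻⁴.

T ≈ 278 K

At equilibrium, absorbed power = emitted power.
Absorbing cross-section = πr² = 1.244×10⁹ m²; emitting surface = 4πr² = 4.976×10⁹ m² (ratio 4).
εS·A_cross = εσ·A_surf·T⁴  ⇒  T⁴ = S/(4σ)   (ε cancels).
T⁴ = 1360/(4·5.67×10⁻⁸) = 5.996×10⁹ K⁴.
T = (5.996×10⁹)^(1/4).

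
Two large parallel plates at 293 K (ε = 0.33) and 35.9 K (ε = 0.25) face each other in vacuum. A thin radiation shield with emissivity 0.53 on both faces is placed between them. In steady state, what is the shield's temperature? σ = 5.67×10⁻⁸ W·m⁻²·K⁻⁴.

T_s ≈ 253 K

In steady state the net flux on the hot side equals that on the cold side.
σ(T₁⁴−T_s⁴)/D₁ = σ(T_s⁴−T₂⁴)/D₂, with D₁ = 1/ε₁+1/ε_s−1 = 3.917, D₂ = 1/ε_s+1/ε₂−1 = 4.887.
Solve for T_s⁴: T_s⁴ = (D₂·T₁⁴ + D₁·T₂⁴)/(D₁+D₂) = 4.092×10⁹ K⁴.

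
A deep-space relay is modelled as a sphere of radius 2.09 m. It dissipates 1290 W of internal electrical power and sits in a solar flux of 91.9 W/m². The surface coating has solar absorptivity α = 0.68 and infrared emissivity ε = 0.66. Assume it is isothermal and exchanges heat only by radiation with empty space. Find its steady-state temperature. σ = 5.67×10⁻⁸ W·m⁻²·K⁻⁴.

At steady state, absorbed solar power + internal power = radiated power.
Absorbed: α·S·A_cross = 0.68·91.9·13.72 = 857.6 W (cross-section πr²).
Total input = 857.6 + 1290 = 2148 W.
Radiated: εσ·A_surf·T⁴ with A_surf = 4πr² = 54.89 m².
T⁴ = 2148/(0.66·5.67×10⁻⁸·54.89) = 1.045×10⁹ K⁴.

T ≈ 180 K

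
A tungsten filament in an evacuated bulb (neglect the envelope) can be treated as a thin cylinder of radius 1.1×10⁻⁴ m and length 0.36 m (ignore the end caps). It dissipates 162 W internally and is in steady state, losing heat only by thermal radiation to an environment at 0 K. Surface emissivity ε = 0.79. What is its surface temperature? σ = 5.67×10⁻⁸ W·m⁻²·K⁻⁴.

Steady state: internal power = radiated power, P = εσA T⁴.
Radiating area A = 2πrL = 2.488×10⁻⁴ m².
T⁴ = P/(εσA) = 162/(0.79·5.67×10⁻⁸·2.488×10⁻⁴) = 1.454×10¹³ K⁴.
T = (1.454×10¹³)^(1/4).

T ≈ 1950 K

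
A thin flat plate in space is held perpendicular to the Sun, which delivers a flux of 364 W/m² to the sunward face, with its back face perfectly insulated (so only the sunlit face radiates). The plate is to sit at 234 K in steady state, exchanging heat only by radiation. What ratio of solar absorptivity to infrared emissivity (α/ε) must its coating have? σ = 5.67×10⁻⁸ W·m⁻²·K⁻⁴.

Balance: αS·A = εσ·1A·T⁴ ⇒ α/ε = σT⁴/S.
α/ε = 5.67×10⁻⁸·(234)⁴/364 = 5.67×10⁻⁸·2.998×10⁹/364.

α/ε ≈ 0.467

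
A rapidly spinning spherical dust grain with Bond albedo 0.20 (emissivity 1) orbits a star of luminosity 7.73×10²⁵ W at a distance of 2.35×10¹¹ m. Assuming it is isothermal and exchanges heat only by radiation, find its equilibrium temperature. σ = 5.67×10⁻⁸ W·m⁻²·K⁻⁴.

T ≈ 141 K

First find the stellar flux at distance d: S = L/(4πd²) = 7.73×10²⁵/(4π·(2.35×10¹¹)²) = 111.4 W/m².
For an isothermal sphere, absorbed (1−a)S·πr² = emitted σ·4πr²·T⁴, so T⁴ = (1−a)S/(4σ).
T⁴ = 0.800·111.4/(4·5.67×10⁻⁸) = 3.929×10⁸ K⁴.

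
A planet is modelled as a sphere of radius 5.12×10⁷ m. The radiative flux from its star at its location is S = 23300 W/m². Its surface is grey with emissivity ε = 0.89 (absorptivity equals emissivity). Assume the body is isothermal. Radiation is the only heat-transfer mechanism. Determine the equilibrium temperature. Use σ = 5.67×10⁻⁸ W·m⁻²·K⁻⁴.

At equilibrium, absorbed power = emitted power.
Absorbing cross-section = πr² = 8.235×10¹⁵ m²; emitting surface = 4πr² = 3.294×10¹⁶ m² (ratio 4).
εS·A_cross = εσ·A_surf·T⁴  ⇒  T⁴ = S/(4σ)   (ε cancels).
T⁴ = 23300/(4·5.67×10⁻⁸) = 1.027×10¹¹ K⁴.
T = (1.027×10¹¹)^(1/4).

T ≈ 566 K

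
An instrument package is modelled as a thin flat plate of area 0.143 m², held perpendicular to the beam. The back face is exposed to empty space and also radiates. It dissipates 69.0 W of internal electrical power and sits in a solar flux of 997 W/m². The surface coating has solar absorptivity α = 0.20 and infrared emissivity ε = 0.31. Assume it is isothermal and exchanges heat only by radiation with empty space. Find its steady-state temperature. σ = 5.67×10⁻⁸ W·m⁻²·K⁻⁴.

At steady state, absorbed solar power + internal power = radiated power.
Absorbed: α·S·A_cross = 0.20·997·0.1430 = 28.51 W (cross-section A).
Total input = 28.51 + 69.0 = 97.51 W.
Radiated: εσ·A_surf·T⁴ with A_surf = 2A = 0.2860 m².
T⁴ = 97.51/(0.31·5.67×10⁻⁸·0.2860) = 1.940×10¹⁰ K⁴.

T ≈ 373 K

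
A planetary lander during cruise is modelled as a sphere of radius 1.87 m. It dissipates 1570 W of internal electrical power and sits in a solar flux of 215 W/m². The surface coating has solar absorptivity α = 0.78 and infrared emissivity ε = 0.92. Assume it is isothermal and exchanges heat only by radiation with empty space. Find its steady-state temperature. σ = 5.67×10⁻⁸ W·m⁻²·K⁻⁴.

T ≈ 196 K

At steady state, absorbed solar power + internal power = radiated power.
Absorbed: α·S·A_cross = 0.78·215·10.99 = 1842 W (cross-section πr²).
Total input = 1842 + 1570 = 3412 W.
Radiated: εσ·A_surf·T⁴ with A_surf = 4πr² = 43.94 m².
T⁴ = 3412/(0.92·5.67×10⁻⁸·43.94) = 1.489×10⁹ K⁴.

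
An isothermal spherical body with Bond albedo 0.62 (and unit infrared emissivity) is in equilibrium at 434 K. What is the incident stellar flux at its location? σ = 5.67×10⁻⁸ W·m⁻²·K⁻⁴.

S ≈ 21200 W/m²

(1−a)S·πr² = σ·4πr²·T⁴ ⇒ S = 4σT⁴/(1−a).
S = 4·5.67×10⁻⁸·3.548×10¹⁰/0.380.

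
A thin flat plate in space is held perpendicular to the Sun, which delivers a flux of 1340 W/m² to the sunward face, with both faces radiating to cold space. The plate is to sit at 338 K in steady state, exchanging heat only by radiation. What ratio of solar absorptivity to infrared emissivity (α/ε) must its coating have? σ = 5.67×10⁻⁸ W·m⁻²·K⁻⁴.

Balance: αS·A = εσ·2A·T⁴ ⇒ α/ε = 2σT⁴/S.
α/ε = 2·5.67×10⁻⁸·(338)⁴/1340 = 2·5.67×10⁻⁸·1.305×10¹⁰/1340.

α/ε ≈ 1.10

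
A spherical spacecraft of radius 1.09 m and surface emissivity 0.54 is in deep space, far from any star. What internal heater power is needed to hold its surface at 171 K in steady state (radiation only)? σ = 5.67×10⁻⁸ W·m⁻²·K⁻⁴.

P = εσ·4πr²·T⁴.
4πr² = 14.93 m²; T⁴ = 8.550×10⁸ K⁴.
P = 0.54·5.67×10⁻⁸·14.93·8.550×10⁸.

P ≈ 391 W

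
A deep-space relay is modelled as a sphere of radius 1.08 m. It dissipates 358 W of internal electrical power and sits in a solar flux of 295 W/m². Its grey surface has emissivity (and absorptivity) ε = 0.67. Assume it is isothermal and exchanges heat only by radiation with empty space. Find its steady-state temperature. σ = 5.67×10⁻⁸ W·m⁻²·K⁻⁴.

At steady state, absorbed solar power + internal power = radiated power.
Absorbed: α·S·A_cross = 0.67·295·3.664 = 724.3 W (cross-section πr²).
Total input = 724.3 + 358 = 1082 W.
Radiated: εσ·A_surf·T⁴ with A_surf = 4πr² = 14.66 m².
T⁴ = 1082/(0.67·5.67×10⁻⁸·14.66) = 1.944×10⁹ K⁴.

T ≈ 210 K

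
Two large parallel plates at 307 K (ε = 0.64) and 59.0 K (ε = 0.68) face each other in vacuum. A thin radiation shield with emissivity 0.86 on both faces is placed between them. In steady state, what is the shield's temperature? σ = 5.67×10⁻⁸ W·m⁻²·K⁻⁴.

In steady state the net flux on the hot side equals that on the cold side.
σ(T₁⁴−T_s⁴)/D₁ = σ(T_s⁴−T₂⁴)/D₂, with D₁ = 1/ε₁+1/ε_s−1 = 1.725, D₂ = 1/ε_s+1/ε₂−1 = 1.633.
Solve for T_s⁴: T_s⁴ = (D₂·T₁⁴ + D₁·T₂⁴)/(D₁+D₂) = 4.326×10⁹ K⁴.

T_s ≈ 256 K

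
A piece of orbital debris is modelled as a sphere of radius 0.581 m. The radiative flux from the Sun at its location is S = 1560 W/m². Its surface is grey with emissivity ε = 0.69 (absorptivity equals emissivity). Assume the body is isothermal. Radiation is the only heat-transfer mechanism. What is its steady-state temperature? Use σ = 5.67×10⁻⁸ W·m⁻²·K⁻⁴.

T ≈ 288 K

At equilibrium, absorbed power = emitted power.
Absorbing cross-section = πr² = 1.060 m²; emitting surface = 4πr² = 4.242 m² (ratio 4).
εS·A_cross = εσ·A_surf·T⁴  ⇒  T⁴ = S/(4σ)   (ε cancels).
T⁴ = 1560/(4·5.67×10⁻⁸) = 6.878×10⁹ K⁴.
T = (6.878×10⁹)^(1/4).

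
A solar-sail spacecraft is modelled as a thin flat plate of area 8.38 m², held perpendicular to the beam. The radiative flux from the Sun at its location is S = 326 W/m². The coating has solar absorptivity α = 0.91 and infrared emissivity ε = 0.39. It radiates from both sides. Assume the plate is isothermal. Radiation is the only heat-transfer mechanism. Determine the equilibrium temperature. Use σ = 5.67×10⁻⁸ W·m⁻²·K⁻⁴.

At equilibrium, absorbed power = emitted power.
Absorbing cross-section = A = 8.380 m²; emitting surface = 2A = 16.76 m² (ratio 2).
αS·A_cross = εσ·A_surf·T⁴  ⇒  T⁴ = αS/(ε·2σ).
T⁴ = 0.910·326/(0.39·2·5.67×10⁻⁸) = 6.708×10⁹ K⁴.
T = (6.708×10⁹)^(1/4).

T ≈ 286 K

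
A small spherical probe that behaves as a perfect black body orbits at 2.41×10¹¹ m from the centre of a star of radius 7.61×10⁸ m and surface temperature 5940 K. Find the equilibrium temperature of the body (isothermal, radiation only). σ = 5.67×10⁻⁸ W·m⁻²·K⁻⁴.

The star's surface emits σT_*⁴; at distance d the flux is S = σT_*⁴(R_*/d)².
S = 5.67×10⁻⁸·(5940)⁴·(7.61×10⁸/2.41×10¹¹)² = 703.8 W/m².
For an isothermal sphere T⁴ = (1−a)S/(4σ) = 3.103×10⁹ K⁴.

T ≈ 236 K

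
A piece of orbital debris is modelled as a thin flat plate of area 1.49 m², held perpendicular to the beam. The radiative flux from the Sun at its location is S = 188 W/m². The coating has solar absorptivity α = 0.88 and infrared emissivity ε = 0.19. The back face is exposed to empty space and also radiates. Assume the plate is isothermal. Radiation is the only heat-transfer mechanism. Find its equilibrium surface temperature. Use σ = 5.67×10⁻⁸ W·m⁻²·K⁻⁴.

T ≈ 296 K

At equilibrium, absorbed power = emitted power.
Absorbing cross-section = A = 1.490 m²; emitting surface = 2A = 2.980 m² (ratio 2).
αS·A_cross = εσ·A_surf·T⁴  ⇒  T⁴ = αS/(ε·2σ).
T⁴ = 0.880·188/(0.19·2·5.67×10⁻⁸) = 7.678×10⁹ K⁴.
T = (7.678×10⁹)^(1/4).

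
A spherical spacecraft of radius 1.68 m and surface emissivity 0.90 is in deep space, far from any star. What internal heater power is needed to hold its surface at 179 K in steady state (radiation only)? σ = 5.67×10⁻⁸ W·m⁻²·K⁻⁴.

P = εσ·4πr²·T⁴.
4πr² = 35.47 m²; T⁴ = 1.027×10⁹ K⁴.
P = 0.90·5.67×10⁻⁸·35.47·1.027×10⁹.

P ≈ 1860 W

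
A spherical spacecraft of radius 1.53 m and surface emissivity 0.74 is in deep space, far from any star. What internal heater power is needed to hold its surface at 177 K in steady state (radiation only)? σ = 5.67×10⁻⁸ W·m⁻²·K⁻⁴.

P ≈ 1210 W

P = εσ·4πr²·T⁴.
4πr² = 29.42 m²; T⁴ = 9.815×10⁸ K⁴.
P = 0.74·5.67×10⁻⁸·29.42·9.815×10⁸.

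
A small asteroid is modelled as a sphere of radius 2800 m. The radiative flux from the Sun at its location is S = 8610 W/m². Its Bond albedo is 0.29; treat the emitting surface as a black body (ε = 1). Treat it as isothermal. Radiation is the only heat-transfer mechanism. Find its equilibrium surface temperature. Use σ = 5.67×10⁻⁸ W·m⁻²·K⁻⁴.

T ≈ 405 K

At equilibrium, absorbed power = emitted power.
Absorbing cross-section = πr² = 2.463×10⁷ m²; emitting surface = 4πr² = 9.852×10⁷ m² (ratio 4).
(1−a)S·A_cross = εσ·A_surf·T⁴  ⇒  T⁴ = (1−a)S/(4σ).
T⁴ = 0.710·8610/(4·5.67×10⁻⁸) = 2.695×10¹⁰ K⁴.
T = (2.695×10¹⁰)^(1/4).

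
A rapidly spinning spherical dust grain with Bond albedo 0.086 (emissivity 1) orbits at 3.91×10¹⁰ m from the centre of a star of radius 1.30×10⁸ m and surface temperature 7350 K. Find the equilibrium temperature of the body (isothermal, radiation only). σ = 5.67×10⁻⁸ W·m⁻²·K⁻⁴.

T ≈ 293 K

The star's surface emits σT_*⁴; at distance d the flux is S = σT_*⁴(R_*/d)².
S = 5.67×10⁻⁸·(7350)⁴·(1.30×10⁸/3.91×10¹⁰)² = 1829 W/m².
For an isothermal sphere T⁴ = (1−a)S/(4σ) = 7.372×10⁹ K⁴.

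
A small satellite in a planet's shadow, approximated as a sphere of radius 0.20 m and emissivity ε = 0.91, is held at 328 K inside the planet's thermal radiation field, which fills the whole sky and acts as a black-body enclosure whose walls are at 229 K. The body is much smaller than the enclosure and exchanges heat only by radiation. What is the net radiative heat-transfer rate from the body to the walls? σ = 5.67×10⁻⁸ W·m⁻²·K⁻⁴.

P_net ≈ 229 W

For a small grey body in a large enclosure: P_net = εσA(T_body⁴ − T_wall⁴).
A = 4πr² = 0.5027 m²; T_body⁴ − T_wall⁴ = 1.157×10¹⁰ − 2.750×10⁹ = 8.824×10⁹ K⁴.
|P_net| = 0.91·5.67×10⁻⁸·0.5027·8.824×10⁹.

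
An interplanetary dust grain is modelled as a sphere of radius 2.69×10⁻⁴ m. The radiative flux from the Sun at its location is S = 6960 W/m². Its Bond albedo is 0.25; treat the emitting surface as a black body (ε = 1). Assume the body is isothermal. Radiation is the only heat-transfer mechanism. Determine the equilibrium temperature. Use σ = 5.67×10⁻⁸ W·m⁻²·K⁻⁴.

T ≈ 389 K

At equilibrium, absorbed power = emitted power.
Absorbing cross-section = πr² = 2.273×10⁻⁷ m²; emitting surface = 4πr² = 9.093×10⁻⁷ m² (ratio 4).
(1−a)S·A_cross = εσ·A_surf·T⁴  ⇒  T⁴ = (1−a)S/(4σ).
T⁴ = 0.750·6960/(4·5.67×10⁻⁸) = 2.302×10¹⁰ K⁴.
T = (2.302×10¹⁰)^(1/4).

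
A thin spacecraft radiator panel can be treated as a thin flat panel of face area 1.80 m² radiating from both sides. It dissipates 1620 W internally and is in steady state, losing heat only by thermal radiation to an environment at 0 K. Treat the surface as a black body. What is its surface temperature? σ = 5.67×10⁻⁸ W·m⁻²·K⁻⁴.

Steady state: internal power = radiated power, P = εσA T⁴.
Radiating area A = 2·1.80 = 3.600 m².
T⁴ = P/(εσA) = 1620/(1.0·5.67×10⁻⁸·3.600) = 7.937×10⁹ K⁴.
T = (7.937×10⁹)^(1/4).

T ≈ 298 K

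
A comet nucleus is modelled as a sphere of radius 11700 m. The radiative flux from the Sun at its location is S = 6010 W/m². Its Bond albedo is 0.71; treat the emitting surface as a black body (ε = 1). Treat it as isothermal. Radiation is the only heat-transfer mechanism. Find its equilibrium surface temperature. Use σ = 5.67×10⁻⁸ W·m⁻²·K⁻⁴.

At equilibrium, absorbed power = emitted power.
Absorbing cross-section = πr² = 4.301×10⁸ m²; emitting surface = 4πr² = 1.720×10⁹ m² (ratio 4).
(1−a)S·A_cross = εσ·A_surf·T⁴  ⇒  T⁴ = (1−a)S/(4σ).
T⁴ = 0.290·6010/(4·5.67×10⁻⁸) = 7.685×10⁹ K⁴.
T = (7.685×10⁹)^(1/4).

T ≈ 296 K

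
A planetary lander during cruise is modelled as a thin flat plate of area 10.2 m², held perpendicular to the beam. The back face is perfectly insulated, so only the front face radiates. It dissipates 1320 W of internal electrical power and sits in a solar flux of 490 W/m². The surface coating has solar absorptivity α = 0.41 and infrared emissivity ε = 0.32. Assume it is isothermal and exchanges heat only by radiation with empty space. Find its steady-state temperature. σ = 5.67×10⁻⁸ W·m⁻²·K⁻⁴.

T ≈ 367 K

At steady state, absorbed solar power + internal power = radiated power.
Absorbed: α·S·A_cross = 0.41·490·10.20 = 2049 W (cross-section A).
Total input = 2049 + 1320 = 3369 W.
Radiated: εσ·A_surf·T⁴ with A_surf = A = 10.20 m².
T⁴ = 3369/(0.32·5.67×10⁻⁸·10.20) = 1.821×10¹⁰ K⁴.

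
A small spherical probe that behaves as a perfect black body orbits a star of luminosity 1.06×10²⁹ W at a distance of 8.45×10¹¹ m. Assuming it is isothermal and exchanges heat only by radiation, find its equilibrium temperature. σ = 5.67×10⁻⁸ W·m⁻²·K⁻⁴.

T ≈ 478 K

First find the stellar flux at distance d: S = L/(4πd²) = 1.06×10²⁹/(4π·(8.45×10¹¹)²) = 11810 W/m².
For an isothermal sphere, absorbed (1−a)S·πr² = emitted σ·4πr²·T⁴, so T⁴ = (1−a)S/(4σ).
T⁴ = 1.00·11810/(4·5.67×10⁻⁸) = 5.209×10¹⁰ K⁴.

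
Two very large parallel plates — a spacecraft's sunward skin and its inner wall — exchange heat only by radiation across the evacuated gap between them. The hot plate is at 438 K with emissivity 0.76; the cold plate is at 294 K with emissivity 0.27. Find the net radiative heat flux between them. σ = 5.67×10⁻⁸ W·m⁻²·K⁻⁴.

q ≈ 414 W/m²

For two infinite grey parallel plates, q = σ(T₁⁴ − T₂⁴)/(1/ε₁ + 1/ε₂ − 1).
T₁⁴ − T₂⁴ = 3.680×10¹⁰ − 7.471×10⁹ = 2.933×10¹⁰ K⁴.
1/ε₁ + 1/ε₂ − 1 = 1.316 + 3.704 − 1 = 4.019.
q = 5.67×10⁻⁸ × 2.933×10¹⁰ / 4.019.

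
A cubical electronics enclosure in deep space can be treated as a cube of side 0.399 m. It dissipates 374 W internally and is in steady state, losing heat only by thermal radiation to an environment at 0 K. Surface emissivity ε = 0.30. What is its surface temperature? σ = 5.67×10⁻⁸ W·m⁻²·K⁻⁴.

Steady state: internal power = radiated power, P = εσA T⁴.
Radiating area A = 6L² = 0.9552 m².
T⁴ = P/(εσA) = 374/(0.30·5.67×10⁻⁸·0.9552) = 2.302×10¹⁰ K⁴.
T = (2.302×10¹⁰)^(1/4).

T ≈ 390 K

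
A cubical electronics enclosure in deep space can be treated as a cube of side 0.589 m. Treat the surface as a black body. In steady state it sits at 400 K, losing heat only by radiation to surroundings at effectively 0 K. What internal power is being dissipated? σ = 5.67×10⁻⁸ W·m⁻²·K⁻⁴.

P ≈ 3020 W

Steady state: P = εσA T⁴.
A = 6L² = 2.082 m²; T⁴ = (400)⁴ = 2.560×10¹⁰ K⁴.
P = 1.0 × 5.67×10⁻⁸ × 2.082 × 2.560×10¹⁰.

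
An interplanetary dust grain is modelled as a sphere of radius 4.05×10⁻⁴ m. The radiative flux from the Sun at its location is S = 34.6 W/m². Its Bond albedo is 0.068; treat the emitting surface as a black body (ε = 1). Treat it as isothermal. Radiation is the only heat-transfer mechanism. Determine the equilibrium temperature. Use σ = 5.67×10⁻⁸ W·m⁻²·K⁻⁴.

At equilibrium, absorbed power = emitted power.
Absorbing cross-section = πr² = 5.153×10⁻⁷ m²; emitting surface = 4πr² = 2.061×10⁻⁶ m² (ratio 4).
(1−a)S·A_cross = εσ·A_surf·T⁴  ⇒  T⁴ = (1−a)S/(4σ).
T⁴ = 0.932·34.6/(4·5.67×10⁻⁸) = 1.422×10⁸ K⁴.
T = (1.422×10⁸)^(1/4).

T ≈ 109 K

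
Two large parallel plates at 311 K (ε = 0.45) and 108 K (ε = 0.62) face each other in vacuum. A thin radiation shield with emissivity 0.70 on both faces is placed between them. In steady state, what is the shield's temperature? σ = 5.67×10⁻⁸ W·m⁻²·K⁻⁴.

In steady state the net flux on the hot side equals that on the cold side.
σ(T₁⁴−T_s⁴)/D₁ = σ(T_s⁴−T₂⁴)/D₂, with D₁ = 1/ε₁+1/ε_s−1 = 2.651, D₂ = 1/ε_s+1/ε₂−1 = 2.041.
Solve for T_s⁴: T_s⁴ = (D₂·T₁⁴ + D₁·T₂⁴)/(D₁+D₂) = 4.147×10⁹ K⁴.

T_s ≈ 254 K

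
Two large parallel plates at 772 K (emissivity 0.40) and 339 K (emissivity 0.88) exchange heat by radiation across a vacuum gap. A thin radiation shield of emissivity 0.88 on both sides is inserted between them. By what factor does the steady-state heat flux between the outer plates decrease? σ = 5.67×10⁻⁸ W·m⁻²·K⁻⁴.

factor ≈ 1.48

Without shield: q₀ = σΔ(T⁴)/(1/ε₁+1/ε₂−1) with denominator 2.636.
With shield the two gaps are in series; the resistances add: (1/ε₁+1/ε_s−1)+(1/ε_s+1/ε₂−1) = 2.636+1.273 = 3.909.
Heat-flux ratio q₀/q = 3.909/2.636.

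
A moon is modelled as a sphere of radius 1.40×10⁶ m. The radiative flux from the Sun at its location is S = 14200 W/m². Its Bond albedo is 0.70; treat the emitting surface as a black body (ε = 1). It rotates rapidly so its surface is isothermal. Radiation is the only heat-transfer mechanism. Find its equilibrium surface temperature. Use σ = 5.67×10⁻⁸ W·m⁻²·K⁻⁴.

T ≈ 370 K

At equilibrium, absorbed power = emitted power.
Absorbing cross-section = πr² = 6.158×10¹² m²; emitting surface = 4πr² = 2.463×10¹³ m² (ratio 4).
(1−a)S·A_cross = εσ·A_surf·T⁴  ⇒  T⁴ = (1−a)S/(4σ).
T⁴ = 0.300·14200/(4·5.67×10⁻⁸) = 1.878×10¹⁰ K⁴.
T = (1.878×10¹⁰)^(1/4).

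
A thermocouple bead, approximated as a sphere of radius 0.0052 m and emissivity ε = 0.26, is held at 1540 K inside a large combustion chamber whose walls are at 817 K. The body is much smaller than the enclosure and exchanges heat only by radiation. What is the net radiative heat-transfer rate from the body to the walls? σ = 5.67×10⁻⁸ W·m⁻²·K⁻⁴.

P_net ≈ 25.9 W

For a small grey body in a large enclosure: P_net = εσA(T_body⁴ − T_wall⁴).
A = 4πr² = 3.398×10⁻⁴ m²; T_body⁴ − T_wall⁴ = 5.624×10¹² − 4.455×10¹¹ = 5.179×10¹² K⁴.
|P_net| = 0.26·5.67×10⁻⁸·3.398×10⁻⁴·5.179×10¹².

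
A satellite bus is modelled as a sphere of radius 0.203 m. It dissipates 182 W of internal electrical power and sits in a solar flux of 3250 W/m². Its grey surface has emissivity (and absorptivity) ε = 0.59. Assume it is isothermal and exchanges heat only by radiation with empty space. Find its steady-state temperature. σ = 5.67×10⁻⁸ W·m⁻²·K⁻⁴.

At steady state, absorbed solar power + internal power = radiated power.
Absorbed: α·S·A_cross = 0.59·3250·0.1295 = 248.2 W (cross-section πr²).
Total input = 248.2 + 182 = 430.2 W.
Radiated: εσ·A_surf·T⁴ with A_surf = 4πr² = 0.5178 m².
T⁴ = 430.2/(0.59·5.67×10⁻⁸·0.5178) = 2.484×10¹⁰ K⁴.

T ≈ 397 K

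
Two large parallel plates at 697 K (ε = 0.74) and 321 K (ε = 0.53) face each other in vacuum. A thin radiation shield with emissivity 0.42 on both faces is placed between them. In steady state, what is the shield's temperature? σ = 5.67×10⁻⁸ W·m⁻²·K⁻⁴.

T_s ≈ 604 K

In steady state the net flux on the hot side equals that on the cold side.
σ(T₁⁴−T_s⁴)/D₁ = σ(T_s⁴−T₂⁴)/D₂, with D₁ = 1/ε₁+1/ε_s−1 = 2.732, D₂ = 1/ε_s+1/ε₂−1 = 3.268.
Solve for T_s⁴: T_s⁴ = (D₂·T₁⁴ + D₁·T₂⁴)/(D₁+D₂) = 1.334×10¹¹ K⁴.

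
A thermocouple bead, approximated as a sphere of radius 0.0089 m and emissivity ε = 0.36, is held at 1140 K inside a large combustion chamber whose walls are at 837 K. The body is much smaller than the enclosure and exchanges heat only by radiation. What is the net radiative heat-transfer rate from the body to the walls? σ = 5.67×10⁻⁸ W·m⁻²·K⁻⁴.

For a small grey body in a large enclosure: P_net = εσA(T_body⁴ − T_wall⁴).
A = 4πr² = 9.954×10⁻⁴ m²; T_body⁴ − T_wall⁴ = 1.689×10¹² − 4.908×10¹¹ = 1.198×10¹² K⁴.
|P_net| = 0.36·5.67×10⁻⁸·9.954×10⁻⁴·1.198×10¹².

P_net ≈ 24.3 W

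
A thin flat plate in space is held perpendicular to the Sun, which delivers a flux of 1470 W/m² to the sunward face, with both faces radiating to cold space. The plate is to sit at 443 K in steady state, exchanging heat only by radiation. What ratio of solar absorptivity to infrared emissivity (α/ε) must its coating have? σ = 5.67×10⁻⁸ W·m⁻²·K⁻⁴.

α/ε ≈ 2.97

Balance: αS·A = εσ·2A·T⁴ ⇒ α/ε = 2σT⁴/S.
α/ε = 2·5.67×10⁻⁸·(443)⁴/1470 = 2·5.67×10⁻⁸·3.851×10¹⁰/1470.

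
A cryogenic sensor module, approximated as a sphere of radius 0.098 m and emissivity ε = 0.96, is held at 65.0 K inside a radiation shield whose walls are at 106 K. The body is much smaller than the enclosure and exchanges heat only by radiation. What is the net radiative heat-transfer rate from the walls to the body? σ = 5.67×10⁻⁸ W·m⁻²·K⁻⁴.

P_net ≈ 0.712 W

For a small grey body in a large enclosure: P_net = εσA(T_body⁴ − T_wall⁴).
A = 4πr² = 0.1207 m²; T_body⁴ − T_wall⁴ = 1.785×10⁷ − 1.262×10⁸ = -1.084×10⁸ K⁴.
|P_net| = 0.96·5.67×10⁻⁸·0.1207·1.084×10⁸.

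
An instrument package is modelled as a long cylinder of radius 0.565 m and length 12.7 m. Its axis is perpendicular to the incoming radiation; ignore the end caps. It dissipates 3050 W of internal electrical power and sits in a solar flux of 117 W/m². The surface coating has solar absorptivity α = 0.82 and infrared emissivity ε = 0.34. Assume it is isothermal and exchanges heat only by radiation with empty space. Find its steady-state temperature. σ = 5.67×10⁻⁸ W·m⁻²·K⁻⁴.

T ≈ 267 K

At steady state, absorbed solar power + internal power = radiated power.
Absorbed: α·S·A_cross = 0.82·117·14.35 = 1377 W (cross-section 2rL).
Total input = 1377 + 3050 = 4427 W.
Radiated: εσ·A_surf·T⁴ with A_surf = 2πrL = 45.08 m².
T⁴ = 4427/(0.34·5.67×10⁻⁸·45.08) = 5.093×10⁹ K⁴.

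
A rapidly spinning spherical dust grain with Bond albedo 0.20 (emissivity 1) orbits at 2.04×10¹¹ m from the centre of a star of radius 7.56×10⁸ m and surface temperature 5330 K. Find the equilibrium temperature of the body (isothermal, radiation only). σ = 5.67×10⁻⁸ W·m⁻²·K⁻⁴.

The star's surface emits σT_*⁴; at distance d the flux is S = σT_*⁴(R_*/d)².
S = 5.67×10⁻⁸·(5330)⁴·(7.56×10⁸/2.04×10¹¹)² = 628.5 W/m².
For an isothermal sphere T⁴ = (1−a)S/(4σ) = 2.217×10⁹ K⁴.

T ≈ 217 K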